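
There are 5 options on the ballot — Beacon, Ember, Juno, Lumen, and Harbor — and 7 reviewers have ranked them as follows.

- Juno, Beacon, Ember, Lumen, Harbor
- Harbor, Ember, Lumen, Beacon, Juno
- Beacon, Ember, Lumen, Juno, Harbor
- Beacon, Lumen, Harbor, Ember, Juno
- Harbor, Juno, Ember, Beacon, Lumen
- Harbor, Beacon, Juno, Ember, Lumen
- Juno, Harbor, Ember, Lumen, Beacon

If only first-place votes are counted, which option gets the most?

First-place vote totals:
  Beacon: 2
  Ember: 0
  Juno: 2
  Lumen: 0
  Harbor: 3
Harbor has the most first-place votes.

Harbor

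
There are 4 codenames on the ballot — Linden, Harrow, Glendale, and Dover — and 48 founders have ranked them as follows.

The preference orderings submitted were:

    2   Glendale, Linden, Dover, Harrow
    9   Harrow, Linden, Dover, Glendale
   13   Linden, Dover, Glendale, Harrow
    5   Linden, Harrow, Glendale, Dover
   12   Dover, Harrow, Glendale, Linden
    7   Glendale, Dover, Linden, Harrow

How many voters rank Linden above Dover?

Ballots ranking Linden above Dover: 2+9+13+5 = 29.
Ballots ranking Dover above Linden: 12+7 = 19.
So 29 of 48 voters prefer Linden to Dover.

29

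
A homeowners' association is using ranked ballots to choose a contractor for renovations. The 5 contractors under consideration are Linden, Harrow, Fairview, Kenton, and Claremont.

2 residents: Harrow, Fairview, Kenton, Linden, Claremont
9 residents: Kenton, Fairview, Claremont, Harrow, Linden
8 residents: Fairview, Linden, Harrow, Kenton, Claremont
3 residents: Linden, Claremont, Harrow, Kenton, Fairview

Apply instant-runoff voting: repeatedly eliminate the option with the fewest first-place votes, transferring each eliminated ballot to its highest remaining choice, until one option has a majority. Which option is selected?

Kenton

Round 1: Kenton 9, Fairview 8, Linden 3, Harrow 2, Claremont 0. Claremont has the fewest and is eliminated.
Round 2: Kenton 9, Fairview 8, Linden 3, Harrow 2. Harrow has the fewest and is eliminated.
Round 3: Fairview 10, Kenton 9, Linden 3. Linden has the fewest and is eliminated.
Round 4: Kenton 12, Fairview 10. Kenton has a majority.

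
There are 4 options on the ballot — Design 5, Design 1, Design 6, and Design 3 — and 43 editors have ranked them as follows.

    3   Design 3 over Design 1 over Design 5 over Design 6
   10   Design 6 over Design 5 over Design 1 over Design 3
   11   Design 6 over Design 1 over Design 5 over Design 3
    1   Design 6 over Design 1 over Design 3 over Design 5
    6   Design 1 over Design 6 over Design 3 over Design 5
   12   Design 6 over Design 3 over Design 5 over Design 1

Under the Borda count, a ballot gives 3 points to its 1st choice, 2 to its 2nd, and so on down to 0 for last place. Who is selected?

Borda scores:
  Design 5: 3·1 + 10·2 + 11·1 + 0 + 6·0 + 12·1 = 46
  Design 1: 3·2 + 10·1 + 11·2 + 2 + 6·3 + 12·0 = 58
  Design 6: 3·0 + 10·3 + 11·3 + 3 + 6·2 + 12·3 = 114
  Design 3: 3·3 + 10·0 + 11·0 + 1 + 6·1 + 12·2 = 40
Design 6 has the highest total.

Design 6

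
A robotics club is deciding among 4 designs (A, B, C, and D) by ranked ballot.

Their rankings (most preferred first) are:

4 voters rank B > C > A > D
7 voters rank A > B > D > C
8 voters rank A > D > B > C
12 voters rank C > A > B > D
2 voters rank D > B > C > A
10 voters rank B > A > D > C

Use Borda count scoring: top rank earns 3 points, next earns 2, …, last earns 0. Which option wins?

Borda scores:
  A: 4·1 + 7·3 + 8·3 + 12·2 + 2·0 + 10·2 = 93
  B: 4·3 + 7·2 + 8·1 + 12·1 + 2·2 + 10·3 = 80
  C: 4·2 + 7·0 + 8·0 + 12·3 + 2·1 + 10·0 = 46
  D: 4·0 + 7·1 + 8·2 + 12·0 + 2·3 + 10·1 = 39
A has the highest total.

A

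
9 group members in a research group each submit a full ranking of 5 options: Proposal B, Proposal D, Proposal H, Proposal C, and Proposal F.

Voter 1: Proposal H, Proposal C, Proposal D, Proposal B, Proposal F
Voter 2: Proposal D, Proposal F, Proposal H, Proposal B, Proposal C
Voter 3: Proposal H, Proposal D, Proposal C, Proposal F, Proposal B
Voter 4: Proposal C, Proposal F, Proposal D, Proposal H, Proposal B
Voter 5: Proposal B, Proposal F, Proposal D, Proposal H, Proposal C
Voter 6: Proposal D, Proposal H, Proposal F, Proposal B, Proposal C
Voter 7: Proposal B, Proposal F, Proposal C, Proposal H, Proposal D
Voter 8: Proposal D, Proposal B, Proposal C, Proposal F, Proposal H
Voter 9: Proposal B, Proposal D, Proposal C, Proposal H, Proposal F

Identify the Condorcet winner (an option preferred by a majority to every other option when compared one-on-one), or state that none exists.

Head-to-head results (9 voters total):
Proposal B vs Proposal D: Proposal D wins 6–3.
Proposal B vs Proposal H: Proposal H wins 5–4.
Proposal B vs Proposal C: Proposal B wins 6–3.
Proposal B vs Proposal F: Proposal B wins 5–4.
Proposal D vs Proposal H: Proposal D wins 6–3.
Proposal D vs Proposal C: Proposal D wins 6–3.
Proposal D vs Proposal F: Proposal D wins 6–3.
Proposal H vs Proposal C: Proposal H wins 5–4.
Proposal H vs Proposal F: Proposal F wins 5–4.
Proposal C vs Proposal F: Proposal C wins 5–4.
Proposal D beats each rival — Proposal B (6–3), Proposal H (6–3), Proposal C (6–3), Proposal F (6–3) — so Proposal D is the Condorcet winner.

Proposal D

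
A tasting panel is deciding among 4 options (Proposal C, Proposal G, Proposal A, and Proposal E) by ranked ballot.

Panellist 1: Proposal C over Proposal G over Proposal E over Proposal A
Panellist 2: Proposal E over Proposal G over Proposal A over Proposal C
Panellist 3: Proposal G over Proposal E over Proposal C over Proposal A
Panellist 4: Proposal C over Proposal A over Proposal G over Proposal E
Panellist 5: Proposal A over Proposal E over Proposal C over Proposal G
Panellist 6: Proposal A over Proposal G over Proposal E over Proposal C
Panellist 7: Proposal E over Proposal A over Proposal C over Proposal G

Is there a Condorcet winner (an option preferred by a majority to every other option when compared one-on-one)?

Head-to-head results (7 voters total):
Proposal C vs Proposal G: Proposal C wins 4–3.
Proposal C vs Proposal A: Proposal A wins 4–3.
Proposal C vs Proposal E: Proposal E wins 5–2.
Proposal G vs Proposal A: Proposal A wins 4–3.
Proposal G vs Proposal E: Proposal G wins 4–3.
Proposal A vs Proposal E: Proposal E wins 4–3.
No candidate beats all others: Proposal C beats Proposal G beats Proposal E beats Proposal C, a majority cycle.

No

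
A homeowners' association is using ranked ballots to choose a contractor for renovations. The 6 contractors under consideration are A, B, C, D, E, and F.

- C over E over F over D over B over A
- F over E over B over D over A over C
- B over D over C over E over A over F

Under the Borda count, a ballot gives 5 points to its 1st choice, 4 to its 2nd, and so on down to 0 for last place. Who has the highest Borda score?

E

Borda scores:
  A: 0 + 1 + 1 = 2
  B: 1 + 3 + 5 = 9
  C: 5 + 0 + 3 = 8
  D: 2 + 2 + 4 = 8
  E: 4 + 4 + 2 = 10
  F: 3 + 5 + 0 = 8
E has the highest total.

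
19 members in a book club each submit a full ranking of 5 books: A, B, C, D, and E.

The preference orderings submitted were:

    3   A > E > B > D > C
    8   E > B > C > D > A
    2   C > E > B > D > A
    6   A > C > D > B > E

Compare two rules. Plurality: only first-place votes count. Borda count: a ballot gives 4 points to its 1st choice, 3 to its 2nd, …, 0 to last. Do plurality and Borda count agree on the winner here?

No

Plurality first-place counts: A 9, B 0, C 2, D 0, E 8 → A.
Borda totals: A 36, B 40, C 42, D 25, E 47 → E.
The two rules disagree: plurality picks A, Borda picks E.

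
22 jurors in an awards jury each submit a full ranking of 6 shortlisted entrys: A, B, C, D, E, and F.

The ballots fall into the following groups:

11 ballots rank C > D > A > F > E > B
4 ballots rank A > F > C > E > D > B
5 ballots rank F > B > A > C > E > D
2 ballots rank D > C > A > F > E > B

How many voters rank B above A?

Ballots ranking B above A: 5.
Ballots ranking A above B: 11+4+2 = 17.
So 5 of 22 voters prefer B to A.

5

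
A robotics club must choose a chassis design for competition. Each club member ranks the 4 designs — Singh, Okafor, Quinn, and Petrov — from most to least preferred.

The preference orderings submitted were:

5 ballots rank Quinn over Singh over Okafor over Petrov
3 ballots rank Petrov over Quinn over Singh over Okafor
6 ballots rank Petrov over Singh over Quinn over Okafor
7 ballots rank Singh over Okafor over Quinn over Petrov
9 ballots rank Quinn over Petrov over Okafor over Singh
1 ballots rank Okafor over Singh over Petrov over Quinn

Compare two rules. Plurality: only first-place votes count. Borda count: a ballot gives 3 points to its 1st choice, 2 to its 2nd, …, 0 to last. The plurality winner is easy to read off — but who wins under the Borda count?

Plurality first-place counts: Singh 7, Okafor 1, Quinn 14, Petrov 9 → Quinn.
Borda totals: Singh 48, Okafor 31, Quinn 61, Petrov 46 → Quinn.

Quinn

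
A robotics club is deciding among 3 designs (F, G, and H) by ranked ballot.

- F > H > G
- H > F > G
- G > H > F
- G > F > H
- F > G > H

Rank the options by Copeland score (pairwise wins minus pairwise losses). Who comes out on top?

F

Pairwise results:
  F vs G: F wins 3–2.
  F vs H: F wins 3–2.
  G vs H: G wins 3–2.
Copeland scores (wins − losses):
  F: 2 − 0 = 2
  G: 1 − 1 = 0
  H: 0 − 2 = -2
F has the best Copeland score.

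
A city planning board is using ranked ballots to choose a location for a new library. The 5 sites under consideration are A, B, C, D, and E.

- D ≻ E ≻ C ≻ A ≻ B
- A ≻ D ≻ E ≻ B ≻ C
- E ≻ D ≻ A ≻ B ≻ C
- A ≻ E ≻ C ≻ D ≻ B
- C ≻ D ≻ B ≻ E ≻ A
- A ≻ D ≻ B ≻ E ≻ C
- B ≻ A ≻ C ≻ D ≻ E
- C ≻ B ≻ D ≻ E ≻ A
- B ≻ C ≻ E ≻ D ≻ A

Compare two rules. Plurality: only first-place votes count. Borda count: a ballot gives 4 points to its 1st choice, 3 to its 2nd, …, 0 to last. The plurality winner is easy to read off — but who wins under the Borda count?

Plurality first-place counts: A 3, B 2, C 2, D 1, E 1 → A.
Borda totals: A 18, B 17, C 17, D 21, E 17 → D.

D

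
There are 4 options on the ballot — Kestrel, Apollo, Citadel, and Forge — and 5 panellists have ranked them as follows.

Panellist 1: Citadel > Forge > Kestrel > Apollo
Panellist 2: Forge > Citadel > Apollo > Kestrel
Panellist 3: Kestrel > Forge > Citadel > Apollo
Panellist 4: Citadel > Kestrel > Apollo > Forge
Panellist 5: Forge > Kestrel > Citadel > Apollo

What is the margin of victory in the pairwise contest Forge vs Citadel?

Ballots ranking Forge above Citadel: 3.
Ballots ranking Citadel above Forge: 2.
Forge wins 3–2, a margin of 1.

1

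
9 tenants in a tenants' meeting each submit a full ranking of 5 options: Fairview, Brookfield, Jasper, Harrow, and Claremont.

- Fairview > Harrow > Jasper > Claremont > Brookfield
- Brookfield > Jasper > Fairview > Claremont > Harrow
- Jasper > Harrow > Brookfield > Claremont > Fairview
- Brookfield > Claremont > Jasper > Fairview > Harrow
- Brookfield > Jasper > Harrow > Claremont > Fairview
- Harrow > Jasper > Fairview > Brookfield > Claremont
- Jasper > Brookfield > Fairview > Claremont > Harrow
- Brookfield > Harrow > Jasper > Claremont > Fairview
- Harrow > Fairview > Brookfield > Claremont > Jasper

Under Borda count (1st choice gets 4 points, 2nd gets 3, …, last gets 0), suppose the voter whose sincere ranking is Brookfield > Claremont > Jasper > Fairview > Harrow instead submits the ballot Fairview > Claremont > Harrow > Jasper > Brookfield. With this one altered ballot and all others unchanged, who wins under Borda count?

Jasper

Borda totals with the altered ballot: Fairview 17, Brookfield 20, Jasper 22, Harrow 21, Claremont 10.
The switch changes the winner from Brookfield to Jasper.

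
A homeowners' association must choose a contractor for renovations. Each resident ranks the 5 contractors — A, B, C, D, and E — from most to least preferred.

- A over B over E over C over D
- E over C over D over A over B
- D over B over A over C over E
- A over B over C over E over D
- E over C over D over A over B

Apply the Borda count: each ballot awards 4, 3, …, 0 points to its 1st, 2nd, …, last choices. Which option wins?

Borda scores:
  A: 4 + 1 + 2 + 4 + 1 = 12
  B: 3 + 0 + 3 + 3 + 0 = 9
  C: 1 + 3 + 1 + 2 + 3 = 10
  D: 0 + 2 + 4 + 0 + 2 = 8
  E: 2 + 4 + 0 + 1 + 4 = 11
A has the highest total.

A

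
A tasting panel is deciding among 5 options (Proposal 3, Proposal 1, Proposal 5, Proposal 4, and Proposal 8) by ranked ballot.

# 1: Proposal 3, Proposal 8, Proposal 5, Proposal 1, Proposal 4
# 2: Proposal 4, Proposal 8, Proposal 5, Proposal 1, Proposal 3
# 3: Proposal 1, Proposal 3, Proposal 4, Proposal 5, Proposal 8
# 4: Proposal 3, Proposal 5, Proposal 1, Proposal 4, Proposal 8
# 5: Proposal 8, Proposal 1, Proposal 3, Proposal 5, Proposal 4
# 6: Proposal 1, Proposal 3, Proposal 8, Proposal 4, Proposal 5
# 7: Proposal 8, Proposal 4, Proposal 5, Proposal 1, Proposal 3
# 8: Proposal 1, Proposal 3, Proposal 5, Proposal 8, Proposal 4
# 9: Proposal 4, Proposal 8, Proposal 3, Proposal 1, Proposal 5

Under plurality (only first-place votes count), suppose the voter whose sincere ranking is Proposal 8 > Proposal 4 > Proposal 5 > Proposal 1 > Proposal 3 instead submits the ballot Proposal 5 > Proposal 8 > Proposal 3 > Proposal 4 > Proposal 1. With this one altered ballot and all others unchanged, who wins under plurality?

First-place totals with the altered ballot: Proposal 3 2, Proposal 1 3, Proposal 5 1, Proposal 4 2, Proposal 8 1.
The winner is unchanged: still Proposal 1.

Proposal 1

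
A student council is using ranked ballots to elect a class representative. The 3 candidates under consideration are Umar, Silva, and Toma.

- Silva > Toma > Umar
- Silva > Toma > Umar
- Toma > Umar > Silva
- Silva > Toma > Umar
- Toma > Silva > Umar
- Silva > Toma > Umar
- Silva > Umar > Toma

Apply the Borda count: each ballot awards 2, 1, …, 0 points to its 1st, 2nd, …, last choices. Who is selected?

Silva

Borda scores:
  Umar: 0 + 0 + 1 + 0 + 0 + 0 + 1 = 2
  Silva: 2 + 2 + 0 + 2 + 1 + 2 + 2 = 11
  Toma: 1 + 1 + 2 + 1 + 2 + 1 + 0 = 8
Silva has the highest total.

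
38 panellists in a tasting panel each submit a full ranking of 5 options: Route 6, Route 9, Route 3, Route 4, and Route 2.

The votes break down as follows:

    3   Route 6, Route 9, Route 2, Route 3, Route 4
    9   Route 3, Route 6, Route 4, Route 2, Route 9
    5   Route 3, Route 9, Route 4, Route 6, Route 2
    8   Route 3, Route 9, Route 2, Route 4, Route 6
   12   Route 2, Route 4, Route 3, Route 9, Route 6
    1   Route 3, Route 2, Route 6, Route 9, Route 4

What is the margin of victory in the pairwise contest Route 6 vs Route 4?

12

Ballots ranking Route 6 above Route 4: 3+9+1 = 13.
Ballots ranking Route 4 above Route 6: 5+8+12 = 25.
Route 4 wins 25–13, a margin of 12.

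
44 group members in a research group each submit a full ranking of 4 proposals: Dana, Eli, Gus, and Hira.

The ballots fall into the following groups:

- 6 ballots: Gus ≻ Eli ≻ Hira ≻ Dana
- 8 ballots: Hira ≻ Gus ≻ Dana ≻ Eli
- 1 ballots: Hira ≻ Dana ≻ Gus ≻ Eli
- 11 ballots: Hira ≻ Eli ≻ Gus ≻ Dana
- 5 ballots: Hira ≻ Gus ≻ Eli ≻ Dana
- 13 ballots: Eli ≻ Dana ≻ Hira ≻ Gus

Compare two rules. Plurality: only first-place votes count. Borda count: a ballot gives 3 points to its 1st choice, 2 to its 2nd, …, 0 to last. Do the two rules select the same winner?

Yes

Plurality first-place counts: Dana 0, Eli 13, Gus 6, Hira 25 → Hira.
Borda totals: Dana 36, Eli 78, Gus 56, Hira 94 → Hira.
The two rules agree on Hira.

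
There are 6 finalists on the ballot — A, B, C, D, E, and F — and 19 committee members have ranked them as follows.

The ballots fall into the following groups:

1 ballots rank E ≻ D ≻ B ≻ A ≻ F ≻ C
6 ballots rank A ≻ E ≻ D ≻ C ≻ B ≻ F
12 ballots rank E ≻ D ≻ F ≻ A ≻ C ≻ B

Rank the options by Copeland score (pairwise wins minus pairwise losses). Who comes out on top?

E

Pairwise results:
  A vs B: A wins 18–1.
  A vs C: A wins 19–0.
  A vs D: D wins 13–6.
  A vs E: E wins 13–6.
  A vs F: F wins 12–7.
  B vs C: C wins 18–1.
  B vs D: D wins 19–0.
  B vs E: E wins 19–0.
  B vs F: F wins 12–7.
  C vs D: D wins 19–0.
  C vs E: E wins 19–0.
  C vs F: F wins 13–6.
  D vs E: E wins 19–0.
  D vs F: D wins 19–0.
  E vs F: E wins 19–0.
Copeland scores (wins − losses):
  A: 2 − 3 = -1
  B: 0 − 5 = -5
  C: 1 − 4 = -3
  D: 4 − 1 = 3
  E: 5 − 0 = 5
  F: 3 − 2 = 1
E has the best Copeland score.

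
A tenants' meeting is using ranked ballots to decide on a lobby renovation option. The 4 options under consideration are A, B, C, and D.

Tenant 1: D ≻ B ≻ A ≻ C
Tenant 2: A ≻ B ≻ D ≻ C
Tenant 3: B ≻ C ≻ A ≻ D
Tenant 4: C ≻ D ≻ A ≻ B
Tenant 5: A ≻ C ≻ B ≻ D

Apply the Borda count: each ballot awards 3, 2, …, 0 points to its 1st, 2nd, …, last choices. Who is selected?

Borda scores:
  A: 1 + 3 + 1 + 1 + 3 = 9
  B: 2 + 2 + 3 + 0 + 1 = 8
  C: 0 + 0 + 2 + 3 + 2 = 7
  D: 3 + 1 + 0 + 2 + 0 = 6
A has the highest total.

A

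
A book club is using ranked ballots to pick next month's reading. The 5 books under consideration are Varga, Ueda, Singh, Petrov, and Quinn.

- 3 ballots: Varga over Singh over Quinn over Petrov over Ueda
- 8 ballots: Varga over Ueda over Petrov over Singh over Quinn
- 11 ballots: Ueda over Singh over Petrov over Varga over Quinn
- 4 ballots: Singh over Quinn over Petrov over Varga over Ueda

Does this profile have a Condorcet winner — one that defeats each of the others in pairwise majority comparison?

No

Head-to-head results (26 voters total):
Varga vs Ueda: Varga wins 15–11.
Varga vs Singh: Singh wins 15–11.
Varga vs Petrov: Petrov wins 15–11.
Varga vs Quinn: Varga wins 22–4.
Ueda vs Singh: Ueda wins 19–7.
Ueda vs Petrov: Ueda wins 19–7.
Ueda vs Quinn: Ueda wins 19–7.
Singh vs Petrov: Singh wins 18–8.
Singh vs Quinn: Singh wins 26–0.
Petrov vs Quinn: Petrov wins 19–7.
No candidate beats all others: Varga beats Ueda beats Singh beats Varga, a majority cycle.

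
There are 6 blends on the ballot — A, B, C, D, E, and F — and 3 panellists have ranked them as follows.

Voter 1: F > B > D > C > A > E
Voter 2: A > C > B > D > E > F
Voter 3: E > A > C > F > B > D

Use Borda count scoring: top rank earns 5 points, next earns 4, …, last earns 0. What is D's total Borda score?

5

Borda scores:
  A: 1 + 5 + 4 = 10
  B: 4 + 3 + 1 = 8
  C: 2 + 4 + 3 = 9
  D: 3 + 2 + 0 = 5
  E: 0 + 1 + 5 = 6
  F: 5 + 0 + 2 = 7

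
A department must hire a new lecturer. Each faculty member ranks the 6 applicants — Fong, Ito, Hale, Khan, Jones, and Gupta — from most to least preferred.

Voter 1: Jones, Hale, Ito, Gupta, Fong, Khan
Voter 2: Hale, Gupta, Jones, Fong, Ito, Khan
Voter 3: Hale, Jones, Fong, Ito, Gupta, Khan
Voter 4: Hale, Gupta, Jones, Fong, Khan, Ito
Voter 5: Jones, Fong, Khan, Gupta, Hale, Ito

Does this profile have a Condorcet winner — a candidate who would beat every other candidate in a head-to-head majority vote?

Yes

Head-to-head results (5 voters total):
Fong vs Ito: Fong wins 4–1.
Fong vs Hale: Hale wins 4–1.
Fong vs Khan: Fong wins 5–0.
Fong vs Jones: Jones wins 5–0.
Fong vs Gupta: Gupta wins 3–2.
Ito vs Hale: Hale wins 5–0.
Ito vs Khan: Ito wins 3–2.
Ito vs Jones: Jones wins 5–0.
Ito vs Gupta: Gupta wins 3–2.
Hale vs Khan: Hale wins 4–1.
Hale vs Jones: Hale wins 3–2.
Hale vs Gupta: Hale wins 4–1.
Khan vs Jones: Jones wins 5–0.
Khan vs Gupta: Gupta wins 4–1.
Jones vs Gupta: Jones wins 3–2.
Hale beats each rival — Fong (4–1), Ito (5–0), Khan (4–1), Jones (3–2), Gupta (4–1) — so Hale is the Condorcet winner.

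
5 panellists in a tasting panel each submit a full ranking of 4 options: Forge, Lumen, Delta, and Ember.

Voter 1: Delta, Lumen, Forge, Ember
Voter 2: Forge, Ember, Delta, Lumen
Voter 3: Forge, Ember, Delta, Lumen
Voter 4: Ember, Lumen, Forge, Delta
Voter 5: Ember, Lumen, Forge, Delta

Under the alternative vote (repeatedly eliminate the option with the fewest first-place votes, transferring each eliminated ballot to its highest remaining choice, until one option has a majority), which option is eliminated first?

Round 1: Forge 2, Ember 2, Delta 1, Lumen 0. Lumen has the fewest and is eliminated.
Round 2: Forge 2, Ember 2, Delta 1. Delta has the fewest and is eliminated.
Round 3: Forge 3, Ember 2. Forge has a majority.

Lumen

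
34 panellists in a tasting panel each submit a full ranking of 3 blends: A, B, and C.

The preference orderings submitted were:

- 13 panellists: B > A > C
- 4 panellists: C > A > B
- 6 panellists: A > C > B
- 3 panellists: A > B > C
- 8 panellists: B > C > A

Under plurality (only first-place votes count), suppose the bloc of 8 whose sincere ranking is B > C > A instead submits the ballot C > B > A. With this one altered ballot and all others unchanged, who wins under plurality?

B

First-place totals with the altered ballot: A 9, B 13, C 12.
The winner is unchanged: still B.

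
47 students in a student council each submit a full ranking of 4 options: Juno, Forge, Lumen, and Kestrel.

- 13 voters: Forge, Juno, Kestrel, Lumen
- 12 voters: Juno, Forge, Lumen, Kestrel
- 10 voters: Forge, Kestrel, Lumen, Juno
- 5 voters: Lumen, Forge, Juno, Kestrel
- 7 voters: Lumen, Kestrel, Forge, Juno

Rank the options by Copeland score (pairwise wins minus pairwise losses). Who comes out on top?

Pairwise results:
  Juno vs Forge: Forge wins 35–12.
  Juno vs Lumen: Juno wins 25–22.
  Juno vs Kestrel: Juno wins 30–17.
  Forge vs Lumen: Forge wins 35–12.
  Forge vs Kestrel: Forge wins 40–7.
  Lumen vs Kestrel: Lumen wins 24–23.
Copeland scores (wins − losses):
  Juno: 2 − 1 = 1
  Forge: 3 − 0 = 3
  Lumen: 1 − 2 = -1
  Kestrel: 0 − 3 = -3
Forge has the best Copeland score.

Forge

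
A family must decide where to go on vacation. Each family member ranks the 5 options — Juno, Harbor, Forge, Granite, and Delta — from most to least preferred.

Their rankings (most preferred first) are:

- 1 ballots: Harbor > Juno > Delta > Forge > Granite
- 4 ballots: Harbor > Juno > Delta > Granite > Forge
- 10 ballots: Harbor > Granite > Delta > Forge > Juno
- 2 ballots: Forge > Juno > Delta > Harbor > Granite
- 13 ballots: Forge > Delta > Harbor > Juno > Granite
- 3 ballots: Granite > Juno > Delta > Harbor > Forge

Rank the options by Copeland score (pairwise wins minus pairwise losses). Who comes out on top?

Delta

Pairwise results:
  Juno vs Harbor: Harbor wins 28–5.
  Juno vs Forge: Forge wins 25–8.
  Juno vs Granite: Juno wins 20–13.
  Juno vs Delta: Delta wins 23–10.
  Harbor vs Forge: Harbor wins 18–15.
  Harbor vs Granite: Harbor wins 30–3.
  Harbor vs Delta: Delta wins 18–15.
  Forge vs Granite: Granite wins 17–16.
  Forge vs Delta: Delta wins 18–15.
  Granite vs Delta: Delta wins 20–13.
Copeland scores (wins − losses):
  Juno: 1 − 3 = -2
  Harbor: 3 − 1 = 2
  Forge: 1 − 3 = -2
  Granite: 1 − 3 = -2
  Delta: 4 − 0 = 4
Delta has the best Copeland score.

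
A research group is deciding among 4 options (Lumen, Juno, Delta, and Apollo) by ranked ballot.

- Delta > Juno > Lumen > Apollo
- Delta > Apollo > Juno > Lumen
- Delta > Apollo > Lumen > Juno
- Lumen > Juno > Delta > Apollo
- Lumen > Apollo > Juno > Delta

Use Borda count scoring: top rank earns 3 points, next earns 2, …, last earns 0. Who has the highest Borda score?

Delta

Borda scores:
  Lumen: 1 + 0 + 1 + 3 + 3 = 8
  Juno: 2 + 1 + 0 + 2 + 1 = 6
  Delta: 3 + 3 + 3 + 1 + 0 = 10
  Apollo: 0 + 2 + 2 + 0 + 2 = 6
Delta has the highest total.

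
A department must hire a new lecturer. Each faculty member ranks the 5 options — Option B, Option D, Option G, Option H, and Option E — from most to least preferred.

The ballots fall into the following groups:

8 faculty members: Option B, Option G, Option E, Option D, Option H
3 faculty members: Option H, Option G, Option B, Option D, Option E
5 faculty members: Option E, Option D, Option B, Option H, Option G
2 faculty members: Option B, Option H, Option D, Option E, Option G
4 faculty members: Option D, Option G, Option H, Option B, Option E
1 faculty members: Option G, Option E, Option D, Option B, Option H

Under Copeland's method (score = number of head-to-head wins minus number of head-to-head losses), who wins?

Option B

Pairwise results:
  Option B vs Option D: Option B wins 13–10.
  Option B vs Option G: Option B wins 15–8.
  Option B vs Option H: Option B wins 16–7.
  Option B vs Option E: Option B wins 17–6.
  Option D vs Option G: Option G wins 12–11.
  Option D vs Option H: Option D wins 18–5.
  Option D vs Option E: Option E wins 14–9.
  Option G vs Option H: Option G wins 13–10.
  Option G vs Option E: Option G wins 16–7.
  Option H vs Option E: Option E wins 14–9.
Copeland scores (wins − losses):
  Option B: 4 − 0 = 4
  Option D: 1 − 3 = -2
  Option G: 3 − 1 = 2
  Option H: 0 − 4 = -4
  Option E: 2 − 2 = 0
Option B has the best Copeland score.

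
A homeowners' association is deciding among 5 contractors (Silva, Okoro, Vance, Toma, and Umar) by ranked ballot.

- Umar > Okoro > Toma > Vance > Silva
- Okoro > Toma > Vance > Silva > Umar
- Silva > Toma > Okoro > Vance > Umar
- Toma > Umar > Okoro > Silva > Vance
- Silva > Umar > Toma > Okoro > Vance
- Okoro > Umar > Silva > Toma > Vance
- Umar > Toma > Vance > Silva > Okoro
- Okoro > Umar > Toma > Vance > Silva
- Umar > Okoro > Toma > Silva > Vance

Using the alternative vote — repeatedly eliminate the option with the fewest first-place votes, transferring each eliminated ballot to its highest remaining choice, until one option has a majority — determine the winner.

Umar

Round 1: Okoro 3, Umar 3, Silva 2, Toma 1, Vance 0. Vance has the fewest and is eliminated.
Round 2: Okoro 3, Umar 3, Silva 2, Toma 1. Toma has the fewest and is eliminated.
Round 3: Umar 4, Okoro 3, Silva 2. Silva has the fewest and is eliminated.
Round 4: Umar 5, Okoro 4. Umar has a majority.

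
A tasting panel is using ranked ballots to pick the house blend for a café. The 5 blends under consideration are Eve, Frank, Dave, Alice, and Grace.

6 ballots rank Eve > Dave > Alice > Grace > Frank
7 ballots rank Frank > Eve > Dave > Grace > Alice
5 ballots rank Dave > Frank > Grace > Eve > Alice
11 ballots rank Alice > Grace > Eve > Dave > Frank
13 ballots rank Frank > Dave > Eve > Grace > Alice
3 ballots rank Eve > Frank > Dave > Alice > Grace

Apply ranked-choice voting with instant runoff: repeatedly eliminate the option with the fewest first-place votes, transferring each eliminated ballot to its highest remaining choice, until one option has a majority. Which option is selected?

Round 1: Frank 20, Alice 11, Eve 9, Dave 5, Grace 0. Grace has the fewest and is eliminated.
Round 2: Frank 20, Alice 11, Eve 9, Dave 5. Dave has the fewest and is eliminated.
Round 3: Frank 25, Alice 11, Eve 9. Frank has a majority.

Frank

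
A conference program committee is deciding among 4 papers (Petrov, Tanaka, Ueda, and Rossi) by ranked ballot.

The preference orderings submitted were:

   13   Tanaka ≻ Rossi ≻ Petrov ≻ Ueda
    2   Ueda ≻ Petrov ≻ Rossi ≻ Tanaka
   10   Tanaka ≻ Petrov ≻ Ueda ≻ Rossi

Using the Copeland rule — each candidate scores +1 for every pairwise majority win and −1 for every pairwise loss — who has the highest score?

Pairwise results:
  Petrov vs Tanaka: Tanaka wins 23–2.
  Petrov vs Ueda: Petrov wins 23–2.
  Petrov vs Rossi: Rossi wins 13–12.
  Tanaka vs Ueda: Tanaka wins 23–2.
  Tanaka vs Rossi: Tanaka wins 23–2.
  Ueda vs Rossi: Rossi wins 13–12.
Copeland scores (wins − losses):
  Petrov: 1 − 2 = -1
  Tanaka: 3 − 0 = 3
  Ueda: 0 − 3 = -3
  Rossi: 2 − 1 = 1
Tanaka has the best Copeland score.

Tanaka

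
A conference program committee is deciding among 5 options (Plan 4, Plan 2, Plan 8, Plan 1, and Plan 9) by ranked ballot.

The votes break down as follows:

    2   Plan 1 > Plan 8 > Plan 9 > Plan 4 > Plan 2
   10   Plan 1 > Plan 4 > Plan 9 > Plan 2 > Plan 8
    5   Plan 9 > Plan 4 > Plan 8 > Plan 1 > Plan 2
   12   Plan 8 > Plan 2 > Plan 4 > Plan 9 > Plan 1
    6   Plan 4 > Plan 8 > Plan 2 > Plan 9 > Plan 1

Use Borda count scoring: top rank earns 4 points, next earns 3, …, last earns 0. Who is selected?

Borda scores:
  Plan 4: 2·1 + 10·3 + 5·3 + 12·2 + 6·4 = 95
  Plan 2: 2·0 + 10·1 + 5·0 + 12·3 + 6·2 = 58
  Plan 8: 2·3 + 10·0 + 5·2 + 12·4 + 6·3 = 82
  Plan 1: 2·4 + 10·4 + 5·1 + 12·0 + 6·0 = 53
  Plan 9: 2·2 + 10·2 + 5·4 + 12·1 + 6·1 = 62
Plan 4 has the highest total.

Plan 4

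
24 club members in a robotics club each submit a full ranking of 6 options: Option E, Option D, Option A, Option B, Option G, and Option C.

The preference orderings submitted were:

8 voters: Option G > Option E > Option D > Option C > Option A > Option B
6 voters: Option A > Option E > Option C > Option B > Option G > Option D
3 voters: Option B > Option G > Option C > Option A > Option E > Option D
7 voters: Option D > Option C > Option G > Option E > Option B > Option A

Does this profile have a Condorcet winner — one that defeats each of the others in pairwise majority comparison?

Head-to-head results (24 voters total):
Option E vs Option D: Option E wins 17–7.
Option E vs Option A: Option E wins 15–9.
Option E vs Option B: Option E wins 21–3.
Option E vs Option G: Option G wins 18–6.
Option E vs Option C: Option E wins 14–10.
Option D vs Option A: Option D wins 15–9.
Option D vs Option B: Option D wins 15–9.
Option D vs Option G: Option G wins 17–7.
Option D vs Option C: Option D wins 15–9.
Option A vs Option B: Option A wins 14–10.
Option A vs Option G: Option G wins 18–6.
Option A vs Option C: Option C wins 18–6.
Option B vs Option G: Option G wins 15–9.
Option B vs Option C: Option C wins 21–3.
Option G vs Option C: Option C wins 13–11.
No candidate beats all others: Option E beats Option C beats Option G beats Option E, a majority cycle.

No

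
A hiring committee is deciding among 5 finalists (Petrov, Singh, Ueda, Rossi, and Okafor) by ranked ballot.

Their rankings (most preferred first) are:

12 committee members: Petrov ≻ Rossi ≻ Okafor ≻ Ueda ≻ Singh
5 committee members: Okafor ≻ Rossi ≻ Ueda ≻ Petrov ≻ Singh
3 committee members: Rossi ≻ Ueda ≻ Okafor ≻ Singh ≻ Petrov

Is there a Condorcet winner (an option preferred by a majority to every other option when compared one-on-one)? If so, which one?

Petrov

Head-to-head results (20 voters total):
Petrov vs Singh: Petrov wins 17–3.
Petrov vs Ueda: Petrov wins 12–8.
Petrov vs Rossi: Petrov wins 12–8.
Petrov vs Okafor: Petrov wins 12–8.
Singh vs Ueda: Ueda wins 20–0.
Singh vs Rossi: Rossi wins 20–0.
Singh vs Okafor: Okafor wins 20–0.
Ueda vs Rossi: Rossi wins 20–0.
Ueda vs Okafor: Okafor wins 17–3.
Rossi vs Okafor: Rossi wins 15–5.
Petrov beats each rival — Singh (17–3), Ueda (12–8), Rossi (12–8), Okafor (12–8) — so Petrov is the Condorcet winner.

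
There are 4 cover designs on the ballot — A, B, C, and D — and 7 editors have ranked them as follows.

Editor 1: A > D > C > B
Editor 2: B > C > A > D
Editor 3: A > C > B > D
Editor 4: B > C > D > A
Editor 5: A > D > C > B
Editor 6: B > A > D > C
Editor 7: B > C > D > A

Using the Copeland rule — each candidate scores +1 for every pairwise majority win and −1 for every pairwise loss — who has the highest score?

Pairwise results:
  A vs B: B wins 4–3.
  A vs C: A wins 4–3.
  A vs D: A wins 5–2.
  B vs C: B wins 4–3.
  B vs D: B wins 5–2.
  C vs D: C wins 4–3.
Copeland scores (wins − losses):
  A: 2 − 1 = 1
  B: 3 − 0 = 3
  C: 1 − 2 = -1
  D: 0 − 3 = -3
B has the best Copeland score.

B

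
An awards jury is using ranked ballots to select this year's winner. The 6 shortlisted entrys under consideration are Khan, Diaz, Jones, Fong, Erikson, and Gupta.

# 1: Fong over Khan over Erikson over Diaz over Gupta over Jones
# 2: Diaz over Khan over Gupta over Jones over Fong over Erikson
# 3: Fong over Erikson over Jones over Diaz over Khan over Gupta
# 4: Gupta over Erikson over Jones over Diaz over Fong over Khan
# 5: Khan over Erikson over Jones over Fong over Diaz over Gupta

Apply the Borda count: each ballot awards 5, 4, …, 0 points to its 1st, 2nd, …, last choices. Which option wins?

Borda scores:
  Khan: 4 + 4 + 1 + 0 + 5 = 14
  Diaz: 2 + 5 + 2 + 2 + 1 = 12
  Jones: 0 + 2 + 3 + 3 + 3 = 11
  Fong: 5 + 1 + 5 + 1 + 2 = 14
  Erikson: 3 + 0 + 4 + 4 + 4 = 15
  Gupta: 1 + 3 + 0 + 5 + 0 = 9
Erikson has the highest total.

Erikson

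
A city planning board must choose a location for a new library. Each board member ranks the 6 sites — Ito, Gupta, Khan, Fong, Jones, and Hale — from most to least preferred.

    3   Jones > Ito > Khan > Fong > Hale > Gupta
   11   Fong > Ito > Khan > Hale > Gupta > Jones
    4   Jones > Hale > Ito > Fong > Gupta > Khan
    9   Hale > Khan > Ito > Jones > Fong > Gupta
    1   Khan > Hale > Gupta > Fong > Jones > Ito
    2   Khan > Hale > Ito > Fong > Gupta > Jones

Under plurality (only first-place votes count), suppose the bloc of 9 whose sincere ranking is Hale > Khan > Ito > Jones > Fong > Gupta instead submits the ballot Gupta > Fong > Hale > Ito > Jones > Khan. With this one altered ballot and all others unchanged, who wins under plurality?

First-place totals with the altered ballot: Ito 0, Gupta 9, Khan 3, Fong 11, Jones 7, Hale 0.
The winner is unchanged: still Fong.

Fong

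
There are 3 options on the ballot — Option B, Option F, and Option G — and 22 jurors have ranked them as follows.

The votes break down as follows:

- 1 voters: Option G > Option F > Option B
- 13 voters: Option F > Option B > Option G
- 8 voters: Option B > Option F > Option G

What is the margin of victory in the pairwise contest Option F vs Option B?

6

Ballots ranking Option F above Option B: 1+13 = 14.
Ballots ranking Option B above Option F: 8.
Option F wins 14–8, a margin of 6.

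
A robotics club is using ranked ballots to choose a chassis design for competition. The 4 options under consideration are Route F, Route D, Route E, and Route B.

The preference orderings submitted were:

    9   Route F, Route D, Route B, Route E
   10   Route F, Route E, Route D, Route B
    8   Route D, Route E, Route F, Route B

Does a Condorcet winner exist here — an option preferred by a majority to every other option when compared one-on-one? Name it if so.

Head-to-head results (27 voters total):
Route F vs Route D: Route F wins 19–8.
Route F vs Route E: Route F wins 19–8.
Route F vs Route B: Route F wins 27–0.
Route D vs Route E: Route D wins 17–10.
Route D vs Route B: Route D wins 27–0.
Route E vs Route B: Route E wins 18–9.
Route F beats each rival — Route D (19–8), Route E (19–8), Route B (27–0) — so Route F is the Condorcet winner.

Route F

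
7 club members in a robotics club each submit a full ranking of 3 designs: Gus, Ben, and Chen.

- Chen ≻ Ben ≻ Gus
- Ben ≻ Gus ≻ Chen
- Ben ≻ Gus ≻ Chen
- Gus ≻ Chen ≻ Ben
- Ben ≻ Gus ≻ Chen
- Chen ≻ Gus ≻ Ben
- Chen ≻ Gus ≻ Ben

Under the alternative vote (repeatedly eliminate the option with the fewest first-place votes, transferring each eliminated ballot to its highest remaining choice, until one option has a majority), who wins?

Chen

Round 1: Ben 3, Chen 3, Gus 1. Gus has the fewest and is eliminated.
Round 2: Chen 4, Ben 3. Chen has a majority.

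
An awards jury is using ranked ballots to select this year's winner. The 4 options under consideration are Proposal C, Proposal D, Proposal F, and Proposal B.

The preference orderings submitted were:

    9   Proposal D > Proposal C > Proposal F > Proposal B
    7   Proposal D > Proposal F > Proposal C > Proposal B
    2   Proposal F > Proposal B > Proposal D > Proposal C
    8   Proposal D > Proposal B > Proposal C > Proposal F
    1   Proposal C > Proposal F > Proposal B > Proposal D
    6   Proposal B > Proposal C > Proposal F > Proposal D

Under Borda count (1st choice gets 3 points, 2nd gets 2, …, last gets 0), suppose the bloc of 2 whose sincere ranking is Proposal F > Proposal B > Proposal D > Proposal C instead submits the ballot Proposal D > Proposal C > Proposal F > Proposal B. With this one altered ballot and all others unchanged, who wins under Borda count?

Proposal D

Borda totals with the altered ballot: Proposal C 52, Proposal D 78, Proposal F 33, Proposal B 35.
The winner is unchanged: still Proposal D.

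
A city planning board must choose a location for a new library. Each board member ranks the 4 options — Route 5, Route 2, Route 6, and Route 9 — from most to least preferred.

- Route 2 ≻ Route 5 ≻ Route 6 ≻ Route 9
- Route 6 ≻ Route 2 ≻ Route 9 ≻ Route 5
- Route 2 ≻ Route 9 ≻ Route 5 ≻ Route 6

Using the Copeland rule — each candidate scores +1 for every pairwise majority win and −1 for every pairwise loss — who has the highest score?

Route 2

Pairwise results:
  Route 5 vs Route 2: Route 2 wins 3–0.
  Route 5 vs Route 6: Route 5 wins 2–1.
  Route 5 vs Route 9: Route 9 wins 2–1.
  Route 2 vs Route 6: Route 2 wins 2–1.
  Route 2 vs Route 9: Route 2 wins 3–0.
  Route 6 vs Route 9: Route 6 wins 2–1.
Copeland scores (wins − losses):
  Route 5: 1 − 2 = -1
  Route 2: 3 − 0 = 3
  Route 6: 1 − 2 = -1
  Route 9: 1 − 2 = -1
Route 2 has the best Copeland score.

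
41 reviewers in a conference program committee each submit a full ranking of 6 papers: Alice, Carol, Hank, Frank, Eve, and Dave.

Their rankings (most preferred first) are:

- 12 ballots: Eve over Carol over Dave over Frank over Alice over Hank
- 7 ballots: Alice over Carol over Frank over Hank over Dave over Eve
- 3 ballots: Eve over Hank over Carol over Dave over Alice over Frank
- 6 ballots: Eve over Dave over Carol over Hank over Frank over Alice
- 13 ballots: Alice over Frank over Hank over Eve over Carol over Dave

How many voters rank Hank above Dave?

Ballots ranking Hank above Dave: 7+3+13 = 23.
Ballots ranking Dave above Hank: 12+6 = 18.
So 23 of 41 voters prefer Hank to Dave.

23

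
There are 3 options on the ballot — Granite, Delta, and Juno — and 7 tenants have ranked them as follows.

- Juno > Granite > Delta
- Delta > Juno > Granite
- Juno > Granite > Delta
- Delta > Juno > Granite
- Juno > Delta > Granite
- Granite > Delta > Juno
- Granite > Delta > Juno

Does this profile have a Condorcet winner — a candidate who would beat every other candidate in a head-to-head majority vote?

Head-to-head results (7 voters total):
Granite vs Delta: Granite wins 4–3.
Granite vs Juno: Juno wins 5–2.
Delta vs Juno: Delta wins 4–3.
No candidate beats all others: Granite beats Delta beats Juno beats Granite, a majority cycle.

No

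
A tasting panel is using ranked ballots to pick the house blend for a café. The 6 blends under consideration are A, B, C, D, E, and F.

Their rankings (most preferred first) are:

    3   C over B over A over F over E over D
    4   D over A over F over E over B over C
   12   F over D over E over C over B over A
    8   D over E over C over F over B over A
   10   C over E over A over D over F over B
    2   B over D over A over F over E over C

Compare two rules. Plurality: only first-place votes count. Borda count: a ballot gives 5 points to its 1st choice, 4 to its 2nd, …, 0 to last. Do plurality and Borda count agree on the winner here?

No

Plurality first-place counts: A 0, B 2, C 13, D 12, E 0, F 12 → C.
Borda totals: A 61, B 46, C 113, D 136, E 121, F 108 → D.
The two rules disagree: plurality picks C, Borda picks D.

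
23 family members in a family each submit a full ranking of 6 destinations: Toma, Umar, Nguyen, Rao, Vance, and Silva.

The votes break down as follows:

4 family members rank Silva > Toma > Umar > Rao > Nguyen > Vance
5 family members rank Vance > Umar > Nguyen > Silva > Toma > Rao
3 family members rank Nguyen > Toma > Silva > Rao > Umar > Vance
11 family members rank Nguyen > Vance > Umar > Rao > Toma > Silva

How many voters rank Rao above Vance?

7

Ballots ranking Rao above Vance: 4+3 = 7.
Ballots ranking Vance above Rao: 5+11 = 16.
So 7 of 23 voters prefer Rao to Vance.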